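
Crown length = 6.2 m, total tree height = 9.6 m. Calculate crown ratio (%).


Formula: Crown Ratio = (Crown Length / Total Height) * 100
CR = (6.2 m / 9.6 m) * 100
CR = 0.6458 * 100 = 64.6%

64.6


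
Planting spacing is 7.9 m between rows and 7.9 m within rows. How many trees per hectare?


Formula: TPH = 10000 m^2/ha / (spacing_x * spacing_y)
Area per tree = 7.9 m * 7.9 m = 62.41 m^2
TPH = 10000 / 62.41 = 160 trees/ha

160


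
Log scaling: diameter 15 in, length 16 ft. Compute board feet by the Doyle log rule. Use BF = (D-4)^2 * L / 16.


Doyle: BF = (D - 4)^2 * L / 16
Adjusted diameter = 15 - 4 = 11 in
(D-4)^2 = 11^2 = 121
BF = 121 * 16 / 16 = 121 BF

121


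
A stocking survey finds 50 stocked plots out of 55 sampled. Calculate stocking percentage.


Formula: Stocking % = stocked plots / total plots * 100
Stocking = 50 / 55 * 100
Stocking = 0.9091 * 100 = 90.9%

90.9


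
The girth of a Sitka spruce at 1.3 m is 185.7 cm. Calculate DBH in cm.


Formula: DBH = C / pi
DBH = 185.7 / pi
pi = 3.14159...
DBH = 59.1 cm

59.1


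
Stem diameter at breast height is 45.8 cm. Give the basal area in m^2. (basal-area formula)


Formula: BA = pi * (DBH/2)^2 / 10000  (cm^2 to m^2)
Radius = DBH/2 = 45.8/2 = 22.9 cm
BA = pi * 22.9^2 / 10000
   = 1647.4826 cm^2 / 10000
   = 0.1647 m^2

0.1647


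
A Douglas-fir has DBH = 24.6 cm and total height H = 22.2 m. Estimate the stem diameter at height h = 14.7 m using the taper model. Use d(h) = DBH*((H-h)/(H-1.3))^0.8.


Taper: d(h) = DBH * ((H - h) / (H - 1.3))^0.8
Numerator = H - h = 22.2 - 14.7 = 7.5 m
Denominator = H - 1.3 = 22.2 - 1.3 = 20.9 m
Ratio = 7.5 / 20.9 = 0.35885
d = 24.6 * 0.35885^0.8 = 10.8 cm

10.8


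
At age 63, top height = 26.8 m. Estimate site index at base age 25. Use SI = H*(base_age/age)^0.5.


Formula: SI = H_dom * (base_age / age)^0.5
Age ratio = 25 / 63 = 0.39683
sqrt(age_ratio) = 0.62994
SI = 26.8 * 0.62994 = 16.9 m

16.9


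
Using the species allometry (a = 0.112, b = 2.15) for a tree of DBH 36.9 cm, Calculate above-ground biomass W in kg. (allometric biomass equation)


Formula: W = a * DBH^b  (allometric power law)
DBH^b = 36.9^2.15 = 2339.4119
W = 0.112 * 2339.4119 = 262.0 kg

262.0


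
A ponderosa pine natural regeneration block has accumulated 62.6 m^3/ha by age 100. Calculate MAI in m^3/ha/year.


Formula: MAI = Total Volume / Stand Age
MAI = 62.6 m^3/ha / 100 years
MAI = 0.63 m^3/ha/year

0.63


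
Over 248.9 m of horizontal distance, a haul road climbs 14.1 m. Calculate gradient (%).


Formula: Gradient = rise / run * 100
Gradient = 14.1 / 248.9 * 100 = 5.7%

5.7


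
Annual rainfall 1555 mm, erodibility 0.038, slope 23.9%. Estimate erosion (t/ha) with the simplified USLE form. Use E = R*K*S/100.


Formula: E = R * K * S / 100  (simplified USLE)
R * K = 1555 * 0.038 = 59.09
E = 59.09 * 23.9 / 100 = 14.12 t/ha

14.12


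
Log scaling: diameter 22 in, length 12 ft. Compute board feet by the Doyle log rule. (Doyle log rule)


Doyle: BF = (D - 4)^2 * L / 16
Adjusted diameter = 22 - 4 = 18 in
(D-4)^2 = 18^2 = 324
BF = 324 * 12 / 16 = 243 BF

243


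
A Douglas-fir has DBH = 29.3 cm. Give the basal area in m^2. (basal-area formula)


Formula: BA = pi * (DBH/2)^2 / 10000  (cm^2 to m^2)
Radius = DBH/2 = 29.3/2 = 14.65 cm
BA = pi * 14.65^2 / 10000
   = 674.2565 cm^2 / 10000
   = 0.0674 m^2

0.0674


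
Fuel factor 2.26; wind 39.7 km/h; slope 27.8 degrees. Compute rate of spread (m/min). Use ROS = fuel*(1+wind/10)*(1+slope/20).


Formula: ROS = fuel * (1 + wind/10) * (1 + slope/20)
Wind factor = 1 + 39.7/10 = 4.97
Slope factor = 1 + 27.8/20 = 2.39
ROS = 2.26 * 4.97 * 2.39 = 26.84 m/min

26.84


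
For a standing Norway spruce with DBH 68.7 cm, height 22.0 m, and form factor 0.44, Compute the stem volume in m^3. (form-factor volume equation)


Formula: V = pi * (DBH/200)^2 * H * ff
Radius = DBH/200 = 68.7/200 = 0.3435 m
Radius^2 = 0.3435^2 = 0.11799225 m^2
V = pi * 0.11799225 * 22.0 * 0.44
V = 3.588 m^3

3.588


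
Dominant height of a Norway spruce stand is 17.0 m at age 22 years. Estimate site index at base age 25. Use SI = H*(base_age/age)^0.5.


Formula: SI = H_dom * (base_age / age)^0.5
Age ratio = 25 / 22 = 1.13636
sqrt(age_ratio) = 1.066
SI = 17.0 * 1.066 = 18.1 m

18.1


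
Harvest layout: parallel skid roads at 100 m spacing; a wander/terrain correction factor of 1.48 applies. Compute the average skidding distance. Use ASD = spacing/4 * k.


Formula: ASD = (spacing / 4) * correction
Uncorrected distance = spacing / 4 = 100 / 4 = 25 m
ASD = 25 * 1.48 = 37 m

37


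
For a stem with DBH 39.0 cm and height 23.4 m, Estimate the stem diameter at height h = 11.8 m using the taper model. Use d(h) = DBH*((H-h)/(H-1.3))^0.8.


Taper: d(h) = DBH * ((H - h) / (H - 1.3))^0.8
Numerator = H - h = 23.4 - 11.8 = 11.6 m
Denominator = H - 1.3 = 23.4 - 1.3 = 22.1 m
Ratio = 11.6 / 22.1 = 0.52489
d = 39.0 * 0.52489^0.8 = 23.3 cm

23.3


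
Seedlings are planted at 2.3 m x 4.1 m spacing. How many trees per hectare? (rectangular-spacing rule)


Formula: TPH = 10000 m^2/ha / (spacing_x * spacing_y)
Area per tree = 2.3 m * 4.1 m = 9.43 m^2
TPH = 10000 / 9.43 = 1060 trees/ha

1060


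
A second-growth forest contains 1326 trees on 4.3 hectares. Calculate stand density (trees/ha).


Formula: Stand Density = N_trees / Area_ha
Density = 1326 trees / 4.3 ha
Density = 308 trees/ha

308


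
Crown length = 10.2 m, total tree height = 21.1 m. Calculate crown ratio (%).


Formula: Crown Ratio = (Crown Length / Total Height) * 100
CR = (10.2 m / 21.1 m) * 100
CR = 0.4834 * 100 = 48.3%

48.3


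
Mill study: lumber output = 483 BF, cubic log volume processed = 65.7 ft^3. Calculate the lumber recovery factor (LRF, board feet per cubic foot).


Formula: LRF = Lumber Output (BF) / Log Input (ft^3)
LRF = 483 BF / 65.7 ft^3
LRF = 7.35 BF/ft^3

7.35


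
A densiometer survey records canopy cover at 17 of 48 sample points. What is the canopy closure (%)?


Formula: Canopy closure = covered points / total points * 100
Closure = 17 / 48 * 100
Closure = 0.3542 * 100 = 35.4%

35.4


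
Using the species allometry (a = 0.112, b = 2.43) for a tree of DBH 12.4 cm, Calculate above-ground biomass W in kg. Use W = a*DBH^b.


Formula: W = a * DBH^b  (allometric power law)
DBH^b = 12.4^2.43 = 453.957
W = 0.112 * 453.957 = 50.8 kg

50.8


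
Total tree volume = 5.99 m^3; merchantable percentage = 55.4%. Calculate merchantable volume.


Formula: MV = V_total * (merchantable_pct / 100)
Merchantable fraction = 55.4% / 100 = 0.554
MV = 5.99 m^3 * 0.554 = 3.318 m^3

3.318


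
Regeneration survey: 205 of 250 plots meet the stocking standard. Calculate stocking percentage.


Formula: Stocking % = stocked plots / total plots * 100
Stocking = 205 / 250 * 100
Stocking = 0.82 * 100 = 82.0%

82.0


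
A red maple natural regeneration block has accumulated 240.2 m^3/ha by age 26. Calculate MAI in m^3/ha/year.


Formula: MAI = Total Volume / Stand Age
MAI = 240.2 m^3/ha / 26 years
MAI = 9.24 m^3/ha/year

9.24


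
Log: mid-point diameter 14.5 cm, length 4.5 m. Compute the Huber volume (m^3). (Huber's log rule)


Huber: V = Am * L,  Am = pi*(Dm/200)^2
Am = pi*(14.5/200)^2 = 0.016513 m^2
V = 0.016513*4.5 = 0.0743 m^3

0.0743


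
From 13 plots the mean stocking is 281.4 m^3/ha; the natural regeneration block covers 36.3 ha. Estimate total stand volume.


Formula: Total Volume = Mean Volume per ha * Total Area
Total Volume = 281.4 m^3/ha * 36.3 ha
Total Volume = 10215 m^3

10215


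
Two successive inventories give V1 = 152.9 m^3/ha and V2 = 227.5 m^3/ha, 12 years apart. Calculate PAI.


Formula: PAI = (V_T2 - V_T1) / (T2 - T1)
Volume increment = 227.5 - 152.9 = 74.6 m^3/ha
PAI = 74.6 / 12 = 6.22 m^3/ha/year

6.22


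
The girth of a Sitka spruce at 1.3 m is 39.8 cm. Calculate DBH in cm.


Formula: DBH = C / pi
DBH = 39.8 / pi
pi = 3.14159...
DBH = 12.7 cm

12.7


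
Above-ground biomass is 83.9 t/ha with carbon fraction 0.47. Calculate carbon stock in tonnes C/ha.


Formula: Carbon Stock = Biomass * Carbon Fraction
C = 83.9 t/ha * 0.47
C = 39.4 t C/ha

39.4


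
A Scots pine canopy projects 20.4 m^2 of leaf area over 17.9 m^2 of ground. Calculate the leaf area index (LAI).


Formula: LAI = total leaf area / ground area  (dimensionless)
LAI = 20.4 m^2 / 17.9 m^2
LAI = 1.14

1.14


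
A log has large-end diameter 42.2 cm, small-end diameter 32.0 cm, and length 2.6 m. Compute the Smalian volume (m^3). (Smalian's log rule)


Smalian: V = (A1 + A2)/2 * L,  A = pi*(D/200)^2
A1 = pi*(42.2/200)^2 = 0.139867 m^2
A2 = pi*(32.0/200)^2 = 0.080425 m^2
V = (0.139867+0.080425)/2*2.6 = 0.2864 m^3

0.2864


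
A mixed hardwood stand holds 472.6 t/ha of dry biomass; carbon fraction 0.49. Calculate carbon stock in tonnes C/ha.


Formula: Carbon Stock = Biomass * Carbon Fraction
C = 472.6 t/ha * 0.49
C = 231.6 t C/ha

231.6


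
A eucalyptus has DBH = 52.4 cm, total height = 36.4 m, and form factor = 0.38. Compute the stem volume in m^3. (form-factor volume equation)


Formula: V = pi * (DBH/200)^2 * H * ff
Radius = DBH/200 = 52.4/200 = 0.262 m
Radius^2 = 0.262^2 = 0.068644 m^2
V = pi * 0.068644 * 36.4 * 0.38
V = 2.983 m^3

2.983


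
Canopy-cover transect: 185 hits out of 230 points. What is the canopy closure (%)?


Formula: Canopy closure = covered points / total points * 100
Closure = 185 / 230 * 100
Closure = 0.8043 * 100 = 80.4%

80.4


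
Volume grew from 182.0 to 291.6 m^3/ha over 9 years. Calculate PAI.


Formula: PAI = (V_T2 - V_T1) / (T2 - T1)
Volume increment = 291.6 - 182.0 = 109.6 m^3/ha
PAI = 109.6 / 9 = 12.18 m^3/ha/year

12.18


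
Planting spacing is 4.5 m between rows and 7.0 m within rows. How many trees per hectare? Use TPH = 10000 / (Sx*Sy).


Formula: TPH = 10000 m^2/ha / (spacing_x * spacing_y)
Area per tree = 4.5 m * 7.0 m = 31.5 m^2
TPH = 10000 / 31.5 = 317 trees/ha

317


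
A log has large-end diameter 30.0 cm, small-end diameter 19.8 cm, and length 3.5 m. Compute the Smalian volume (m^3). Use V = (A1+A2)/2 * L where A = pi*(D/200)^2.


Smalian: V = (A1 + A2)/2 * L,  A = pi*(D/200)^2
A1 = pi*(30.0/200)^2 = 0.070686 m^2
A2 = pi*(19.8/200)^2 = 0.030791 m^2
V = (0.070686+0.030791)/2*3.5 = 0.1776 m^3

0.1776


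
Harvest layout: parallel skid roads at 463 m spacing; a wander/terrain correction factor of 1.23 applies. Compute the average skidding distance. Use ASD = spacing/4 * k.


Formula: ASD = (spacing / 4) * correction
Uncorrected distance = spacing / 4 = 463 / 4 = 115.75 m
ASD = 115.75 * 1.23 = 142 m

142


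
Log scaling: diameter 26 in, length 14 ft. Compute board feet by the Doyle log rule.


Doyle: BF = (D - 4)^2 * L / 16
Adjusted diameter = 26 - 4 = 22 in
(D-4)^2 = 22^2 = 484
BF = 484 * 14 / 16 = 424 BF

424


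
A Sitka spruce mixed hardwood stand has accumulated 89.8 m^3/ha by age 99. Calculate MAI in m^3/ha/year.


Formula: MAI = Total Volume / Stand Age
MAI = 89.8 m^3/ha / 99 years
MAI = 0.91 m^3/ha/year

0.91


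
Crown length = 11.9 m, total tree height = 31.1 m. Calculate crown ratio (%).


Formula: Crown Ratio = (Crown Length / Total Height) * 100
CR = (11.9 m / 31.1 m) * 100
CR = 0.3826 * 100 = 38.3%

38.3


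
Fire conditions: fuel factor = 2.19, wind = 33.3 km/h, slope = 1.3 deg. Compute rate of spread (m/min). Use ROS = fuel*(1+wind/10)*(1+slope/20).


Formula: ROS = fuel * (1 + wind/10) * (1 + slope/20)
Wind factor = 1 + 33.3/10 = 4.33
Slope factor = 1 + 1.3/20 = 1.065
ROS = 2.19 * 4.33 * 1.065 = 10.1 m/min

10.1


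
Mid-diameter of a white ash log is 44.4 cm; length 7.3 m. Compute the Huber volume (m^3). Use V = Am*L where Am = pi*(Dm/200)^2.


Huber: V = Am * L,  Am = pi*(Dm/200)^2
Am = pi*(44.4/200)^2 = 0.15483 m^2
V = 0.15483*7.3 = 1.1303 m^3

1.1303


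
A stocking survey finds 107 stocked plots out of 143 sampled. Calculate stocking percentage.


Formula: Stocking % = stocked plots / total plots * 100
Stocking = 107 / 143 * 100
Stocking = 0.7483 * 100 = 74.8%

74.8


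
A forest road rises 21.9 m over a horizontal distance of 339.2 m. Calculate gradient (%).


Formula: Gradient = rise / run * 100
Gradient = 21.9 / 339.2 * 100 = 6.5%

6.5


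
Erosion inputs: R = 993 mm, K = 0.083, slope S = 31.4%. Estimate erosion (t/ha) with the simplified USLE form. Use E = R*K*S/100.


Formula: E = R * K * S / 100  (simplified USLE)
R * K = 993 * 0.083 = 82.419
E = 82.419 * 31.4 / 100 = 25.88 t/ha

25.88


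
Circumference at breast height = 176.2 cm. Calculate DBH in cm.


Formula: DBH = C / pi
DBH = 176.2 / pi
pi = 3.14159...
DBH = 56.1 cm

56.1


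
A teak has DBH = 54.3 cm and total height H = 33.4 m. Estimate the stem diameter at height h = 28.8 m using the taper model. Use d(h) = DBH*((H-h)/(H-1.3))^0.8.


Taper: d(h) = DBH * ((H - h) / (H - 1.3))^0.8
Numerator = H - h = 33.4 - 28.8 = 4.6 m
Denominator = H - 1.3 = 33.4 - 1.3 = 32.1 m
Ratio = 4.6 / 32.1 = 0.1433
d = 54.3 * 0.1433^0.8 = 11.5 cm

11.5


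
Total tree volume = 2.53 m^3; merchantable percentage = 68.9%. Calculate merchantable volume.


Formula: MV = V_total * (merchantable_pct / 100)
Merchantable fraction = 68.9% / 100 = 0.689
MV = 2.53 m^3 * 0.689 = 1.743 m^3

1.743


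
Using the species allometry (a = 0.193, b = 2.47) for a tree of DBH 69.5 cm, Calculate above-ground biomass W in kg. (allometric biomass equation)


Formula: W = a * DBH^b  (allometric power law)
DBH^b = 69.5^2.47 = 35457.0392
W = 0.193 * 35457.0392 = 6843.2 kg

6843.2


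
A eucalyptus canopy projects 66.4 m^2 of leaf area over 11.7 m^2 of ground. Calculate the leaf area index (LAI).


Formula: LAI = total leaf area / ground area  (dimensionless)
LAI = 66.4 m^2 / 11.7 m^2
LAI = 5.68

5.68


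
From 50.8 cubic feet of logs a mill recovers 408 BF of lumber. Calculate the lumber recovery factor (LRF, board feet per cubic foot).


Formula: LRF = Lumber Output (BF) / Log Input (ft^3)
LRF = 408 BF / 50.8 ft^3
LRF = 8.03 BF/ft^3

8.03


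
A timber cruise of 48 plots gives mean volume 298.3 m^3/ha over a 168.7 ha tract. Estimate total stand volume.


Formula: Total Volume = Mean Volume per ha * Total Area
Total Volume = 298.3 m^3/ha * 168.7 ha
Total Volume = 50323 m^3

50323


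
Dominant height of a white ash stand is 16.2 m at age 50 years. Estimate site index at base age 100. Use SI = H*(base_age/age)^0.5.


Formula: SI = H_dom * (base_age / age)^0.5
Age ratio = 100 / 50 = 2.0
sqrt(age_ratio) = 1.41421
SI = 16.2 * 1.41421 = 22.9 m

22.9


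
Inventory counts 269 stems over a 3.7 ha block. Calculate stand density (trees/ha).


Formula: Stand Density = N_trees / Area_ha
Density = 269 trees / 3.7 ha
Density = 73 trees/ha

73


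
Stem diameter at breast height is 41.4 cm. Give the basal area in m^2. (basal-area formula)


Formula: BA = pi * (DBH/2)^2 / 10000  (cm^2 to m^2)
Radius = DBH/2 = 41.4/2 = 20.7 cm
BA = pi * 20.7^2 / 10000
   = 1346.141 cm^2 / 10000
   = 0.1346 m^2

0.1346


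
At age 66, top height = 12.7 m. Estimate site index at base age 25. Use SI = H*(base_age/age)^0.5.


Formula: SI = H_dom * (base_age / age)^0.5
Age ratio = 25 / 66 = 0.37879
sqrt(age_ratio) = 0.61546
SI = 12.7 * 0.61546 = 7.8 m

7.8


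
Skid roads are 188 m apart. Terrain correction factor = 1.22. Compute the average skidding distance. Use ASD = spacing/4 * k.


Formula: ASD = (spacing / 4) * correction
Uncorrected distance = spacing / 4 = 188 / 4 = 47 m
ASD = 47 * 1.22 = 57 m

57


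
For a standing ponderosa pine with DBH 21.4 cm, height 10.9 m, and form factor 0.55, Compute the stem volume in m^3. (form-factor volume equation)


Formula: V = pi * (DBH/200)^2 * H * ff
Radius = DBH/200 = 21.4/200 = 0.107 m
Radius^2 = 0.107^2 = 0.011449 m^2
V = pi * 0.011449 * 10.9 * 0.55
V = 0.216 m^3

0.216


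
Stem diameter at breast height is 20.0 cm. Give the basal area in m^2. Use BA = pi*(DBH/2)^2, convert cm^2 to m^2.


Formula: BA = pi * (DBH/2)^2 / 10000  (cm^2 to m^2)
Radius = DBH/2 = 20.0/2 = 10.0 cm
BA = pi * 10.0^2 / 10000
   = 314.1593 cm^2 / 10000
   = 0.0314 m^2

0.0314


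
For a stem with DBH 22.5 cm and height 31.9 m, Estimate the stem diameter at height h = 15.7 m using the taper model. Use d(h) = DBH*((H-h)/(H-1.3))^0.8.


Taper: d(h) = DBH * ((H - h) / (H - 1.3))^0.8
Numerator = H - h = 31.9 - 15.7 = 16.2 m
Denominator = H - 1.3 = 31.9 - 1.3 = 30.6 m
Ratio = 16.2 / 30.6 = 0.52941
d = 22.5 * 0.52941^0.8 = 13.5 cm

13.5


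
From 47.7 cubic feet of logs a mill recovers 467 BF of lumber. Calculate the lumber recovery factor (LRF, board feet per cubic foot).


Formula: LRF = Lumber Output (BF) / Log Input (ft^3)
LRF = 467 BF / 47.7 ft^3
LRF = 9.79 BF/ft^3

9.79


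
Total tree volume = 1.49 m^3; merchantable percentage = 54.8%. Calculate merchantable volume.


Formula: MV = V_total * (merchantable_pct / 100)
Merchantable fraction = 54.8% / 100 = 0.548
MV = 1.49 m^3 * 0.548 = 0.817 m^3

0.817


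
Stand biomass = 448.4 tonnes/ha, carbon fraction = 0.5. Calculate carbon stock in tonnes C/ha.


Formula: Carbon Stock = Biomass * Carbon Fraction
C = 448.4 t/ha * 0.5
C = 224.2 t C/ha

224.2


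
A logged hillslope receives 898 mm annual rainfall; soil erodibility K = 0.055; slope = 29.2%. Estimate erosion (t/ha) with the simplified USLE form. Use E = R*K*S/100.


Formula: E = R * K * S / 100  (simplified USLE)
R * K = 898 * 0.055 = 49.39
E = 49.39 * 29.2 / 100 = 14.42 t/ha

14.42


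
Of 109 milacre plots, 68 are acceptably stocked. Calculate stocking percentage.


Formula: Stocking % = stocked plots / total plots * 100
Stocking = 68 / 109 * 100
Stocking = 0.6239 * 100 = 62.4%

62.4


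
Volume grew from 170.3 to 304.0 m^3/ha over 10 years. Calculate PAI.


Formula: PAI = (V_T2 - V_T1) / (T2 - T1)
Volume increment = 304.0 - 170.3 = 133.7 m^3/ha
PAI = 133.7 / 10 = 13.37 m^3/ha/year

13.37


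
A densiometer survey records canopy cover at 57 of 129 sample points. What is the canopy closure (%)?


Formula: Canopy closure = covered points / total points * 100
Closure = 57 / 129 * 100
Closure = 0.4419 * 100 = 44.2%

44.2


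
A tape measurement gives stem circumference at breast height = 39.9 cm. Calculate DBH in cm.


Formula: DBH = C / pi
DBH = 39.9 / pi
pi = 3.14159...
DBH = 12.7 cm

12.7


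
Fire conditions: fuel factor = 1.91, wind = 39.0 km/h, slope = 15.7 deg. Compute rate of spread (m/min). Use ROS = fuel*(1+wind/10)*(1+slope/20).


Formula: ROS = fuel * (1 + wind/10) * (1 + slope/20)
Wind factor = 1 + 39.0/10 = 4.9
Slope factor = 1 + 15.7/20 = 1.785
ROS = 1.91 * 4.9 * 1.785 = 16.71 m/min

16.71


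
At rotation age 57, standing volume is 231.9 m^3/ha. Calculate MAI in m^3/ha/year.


Formula: MAI = Total Volume / Stand Age
MAI = 231.9 m^3/ha / 57 years
MAI = 4.07 m^3/ha/year

4.07


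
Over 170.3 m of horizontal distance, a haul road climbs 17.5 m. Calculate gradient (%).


Formula: Gradient = rise / run * 100
Gradient = 17.5 / 170.3 * 100 = 10.3%

10.3


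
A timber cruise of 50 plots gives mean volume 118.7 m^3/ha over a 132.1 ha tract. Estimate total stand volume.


Formula: Total Volume = Mean Volume per ha * Total Area
Total Volume = 118.7 m^3/ha * 132.1 ha
Total Volume = 15680 m^3

15680


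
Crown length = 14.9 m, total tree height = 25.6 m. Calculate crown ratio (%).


Formula: Crown Ratio = (Crown Length / Total Height) * 100
CR = (14.9 m / 25.6 m) * 100
CR = 0.582 * 100 = 58.2%

58.2


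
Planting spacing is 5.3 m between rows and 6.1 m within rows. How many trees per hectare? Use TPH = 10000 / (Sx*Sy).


Formula: TPH = 10000 m^2/ha / (spacing_x * spacing_y)
Area per tree = 5.3 m * 6.1 m = 32.33 m^2
TPH = 10000 / 32.33 = 309 trees/ha

309


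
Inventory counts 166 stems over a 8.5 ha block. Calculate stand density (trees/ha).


Formula: Stand Density = N_trees / Area_ha
Density = 166 trees / 8.5 ha
Density = 20 trees/ha

20


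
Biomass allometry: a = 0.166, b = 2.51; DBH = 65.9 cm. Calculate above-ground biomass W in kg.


Formula: W = a * DBH^b  (allometric power law)
DBH^b = 65.9^2.51 = 36762.2759
W = 0.166 * 36762.2759 = 6102.5 kg

6102.5


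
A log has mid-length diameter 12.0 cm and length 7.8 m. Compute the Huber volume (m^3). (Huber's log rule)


Huber: V = Am * L,  Am = pi*(Dm/200)^2
Am = pi*(12.0/200)^2 = 0.01131 m^2
V = 0.01131*7.8 = 0.0882 m^3

0.0882


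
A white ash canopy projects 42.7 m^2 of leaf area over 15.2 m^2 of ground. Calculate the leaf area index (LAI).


Formula: LAI = total leaf area / ground area  (dimensionless)
LAI = 42.7 m^2 / 15.2 m^2
LAI = 2.81

2.81


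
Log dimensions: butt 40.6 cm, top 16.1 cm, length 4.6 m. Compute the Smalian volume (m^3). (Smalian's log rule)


Smalian: V = (A1 + A2)/2 * L,  A = pi*(D/200)^2
A1 = pi*(40.6/200)^2 = 0.129462 m^2
A2 = pi*(16.1/200)^2 = 0.020358 m^2
V = (0.129462+0.020358)/2*4.6 = 0.3446 m^3

0.3446


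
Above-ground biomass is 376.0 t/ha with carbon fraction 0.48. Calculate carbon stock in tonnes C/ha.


Formula: Carbon Stock = Biomass * Carbon Fraction
C = 376.0 t/ha * 0.48
C = 180.5 t C/ha

180.5


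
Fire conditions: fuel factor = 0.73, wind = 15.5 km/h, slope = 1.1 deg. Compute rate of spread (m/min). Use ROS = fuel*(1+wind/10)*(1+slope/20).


Formula: ROS = fuel * (1 + wind/10) * (1 + slope/20)
Wind factor = 1 + 15.5/10 = 2.55
Slope factor = 1 + 1.1/20 = 1.055
ROS = 0.73 * 2.55 * 1.055 = 1.96 m/min

1.96


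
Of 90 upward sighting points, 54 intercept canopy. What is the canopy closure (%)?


Formula: Canopy closure = covered points / total points * 100
Closure = 54 / 90 * 100
Closure = 0.6 * 100 = 60.0%

60.0


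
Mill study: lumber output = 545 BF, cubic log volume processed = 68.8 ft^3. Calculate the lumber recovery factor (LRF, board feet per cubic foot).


Formula: LRF = Lumber Output (BF) / Log Input (ft^3)
LRF = 545 BF / 68.8 ft^3
LRF = 7.92 BF/ft^3

7.92


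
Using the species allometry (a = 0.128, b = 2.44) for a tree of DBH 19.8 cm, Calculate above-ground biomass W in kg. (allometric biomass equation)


Formula: W = a * DBH^b  (allometric power law)
DBH^b = 19.8^2.44 = 1458.3544
W = 0.128 * 1458.3544 = 186.7 kg

186.7


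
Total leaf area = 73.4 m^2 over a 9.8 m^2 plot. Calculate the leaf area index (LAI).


Formula: LAI = total leaf area / ground area  (dimensionless)
LAI = 73.4 m^2 / 9.8 m^2
LAI = 7.49

7.49


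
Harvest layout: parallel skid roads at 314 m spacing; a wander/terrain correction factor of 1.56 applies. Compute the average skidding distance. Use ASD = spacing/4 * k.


Formula: ASD = (spacing / 4) * correction
Uncorrected distance = spacing / 4 = 314 / 4 = 78.5 m
ASD = 78.5 * 1.56 = 122 m

122


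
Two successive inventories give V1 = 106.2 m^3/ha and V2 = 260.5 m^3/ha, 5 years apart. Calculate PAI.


Formula: PAI = (V_T2 - V_T1) / (T2 - T1)
Volume increment = 260.5 - 106.2 = 154.3 m^3/ha
PAI = 154.3 / 5 = 30.86 m^3/ha/year

30.86


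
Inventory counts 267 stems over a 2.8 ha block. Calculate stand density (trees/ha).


Formula: Stand Density = N_trees / Area_ha
Density = 267 trees / 2.8 ha
Density = 95 trees/ha

95


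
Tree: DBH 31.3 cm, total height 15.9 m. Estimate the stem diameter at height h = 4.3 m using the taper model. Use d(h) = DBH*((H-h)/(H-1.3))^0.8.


Taper: d(h) = DBH * ((H - h) / (H - 1.3))^0.8
Numerator = H - h = 15.9 - 4.3 = 11.6 m
Denominator = H - 1.3 = 15.9 - 1.3 = 14.6 m
Ratio = 11.6 / 14.6 = 0.79452
d = 31.3 * 0.79452^0.8 = 26.0 cm

26.0


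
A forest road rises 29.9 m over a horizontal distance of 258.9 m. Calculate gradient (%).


Formula: Gradient = rise / run * 100
Gradient = 29.9 / 258.9 * 100 = 11.5%

11.5


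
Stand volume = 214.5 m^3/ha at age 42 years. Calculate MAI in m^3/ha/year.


Formula: MAI = Total Volume / Stand Age
MAI = 214.5 m^3/ha / 42 years
MAI = 5.11 m^3/ha/year

5.11


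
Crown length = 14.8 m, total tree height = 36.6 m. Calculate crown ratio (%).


Formula: Crown Ratio = (Crown Length / Total Height) * 100
CR = (14.8 m / 36.6 m) * 100
CR = 0.4044 * 100 = 40.4%

40.4


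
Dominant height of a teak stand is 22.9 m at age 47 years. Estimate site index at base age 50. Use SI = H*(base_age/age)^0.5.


Formula: SI = H_dom * (base_age / age)^0.5
Age ratio = 50 / 47 = 1.06383
sqrt(age_ratio) = 1.03142
SI = 22.9 * 1.03142 = 23.6 m

23.6


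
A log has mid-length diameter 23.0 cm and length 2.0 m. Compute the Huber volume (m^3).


Huber: V = Am * L,  Am = pi*(Dm/200)^2
Am = pi*(23.0/200)^2 = 0.041548 m^2
V = 0.041548*2.0 = 0.0831 m^3

0.0831


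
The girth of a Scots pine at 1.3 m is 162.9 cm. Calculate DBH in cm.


Formula: DBH = C / pi
DBH = 162.9 / pi
pi = 3.14159...
DBH = 51.9 cm

51.9


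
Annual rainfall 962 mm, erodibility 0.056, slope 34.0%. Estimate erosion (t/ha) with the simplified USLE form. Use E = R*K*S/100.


Formula: E = R * K * S / 100  (simplified USLE)
R * K = 962 * 0.056 = 53.872
E = 53.872 * 34.0 / 100 = 18.32 t/ha

18.32


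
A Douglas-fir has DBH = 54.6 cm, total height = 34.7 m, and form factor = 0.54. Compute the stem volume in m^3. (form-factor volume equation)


Formula: V = pi * (DBH/200)^2 * H * ff
Radius = DBH/200 = 54.6/200 = 0.273 m
Radius^2 = 0.273^2 = 0.074529 m^2
V = pi * 0.074529 * 34.7 * 0.54
V = 4.387 m^3

4.387


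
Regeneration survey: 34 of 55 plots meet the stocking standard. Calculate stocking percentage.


Formula: Stocking % = stocked plots / total plots * 100
Stocking = 34 / 55 * 100
Stocking = 0.6182 * 100 = 61.8%

61.8


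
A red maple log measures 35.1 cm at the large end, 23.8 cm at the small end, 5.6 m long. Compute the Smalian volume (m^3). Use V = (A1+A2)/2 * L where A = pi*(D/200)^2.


Smalian: V = (A1 + A2)/2 * L,  A = pi*(D/200)^2
A1 = pi*(35.1/200)^2 = 0.096762 m^2
A2 = pi*(23.8/200)^2 = 0.044488 m^2
V = (0.096762+0.044488)/2*5.6 = 0.3955 m^3

0.3955


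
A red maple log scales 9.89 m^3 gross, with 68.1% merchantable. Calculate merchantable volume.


Formula: MV = V_total * (merchantable_pct / 100)
Merchantable fraction = 68.1% / 100 = 0.681
MV = 9.89 m^3 * 0.681 = 6.735 m^3

6.735


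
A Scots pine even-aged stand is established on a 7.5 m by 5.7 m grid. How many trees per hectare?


Formula: TPH = 10000 m^2/ha / (spacing_x * spacing_y)
Area per tree = 7.5 m * 5.7 m = 42.75 m^2
TPH = 10000 / 42.75 = 234 trees/ha

234


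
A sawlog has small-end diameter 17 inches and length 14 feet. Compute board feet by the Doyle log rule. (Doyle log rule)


Doyle: BF = (D - 4)^2 * L / 16
Adjusted diameter = 17 - 4 = 13 in
(D-4)^2 = 13^2 = 169
BF = 169 * 14 / 16 = 148 BF

148


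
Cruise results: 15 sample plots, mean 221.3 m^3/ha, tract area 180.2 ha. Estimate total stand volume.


Formula: Total Volume = Mean Volume per ha * Total Area
Total Volume = 221.3 m^3/ha * 180.2 ha
Total Volume = 39878 m^3

39878


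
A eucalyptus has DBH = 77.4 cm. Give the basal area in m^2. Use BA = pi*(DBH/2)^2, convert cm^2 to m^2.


Formula: BA = pi * (DBH/2)^2 / 10000  (cm^2 to m^2)
Radius = DBH/2 = 77.4/2 = 38.7 cm
BA = pi * 38.7^2 / 10000
   = 4705.1319 cm^2 / 10000
   = 0.4705 m^2

0.4705


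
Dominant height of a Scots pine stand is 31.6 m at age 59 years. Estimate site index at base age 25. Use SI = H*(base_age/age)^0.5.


Formula: SI = H_dom * (base_age / age)^0.5
Age ratio = 25 / 59 = 0.42373
sqrt(age_ratio) = 0.65094
SI = 31.6 * 0.65094 = 20.6 m

20.6


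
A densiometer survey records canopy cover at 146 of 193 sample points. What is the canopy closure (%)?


Formula: Canopy closure = covered points / total points * 100
Closure = 146 / 193 * 100
Closure = 0.7565 * 100 = 75.6%

75.6


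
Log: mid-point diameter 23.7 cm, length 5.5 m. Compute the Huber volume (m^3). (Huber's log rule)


Huber: V = Am * L,  Am = pi*(Dm/200)^2
Am = pi*(23.7/200)^2 = 0.044115 m^2
V = 0.044115*5.5 = 0.2426 m^3

0.2426


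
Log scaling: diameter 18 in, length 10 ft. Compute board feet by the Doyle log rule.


Doyle: BF = (D - 4)^2 * L / 16
Adjusted diameter = 18 - 4 = 14 in
(D-4)^2 = 14^2 = 196
BF = 196 * 10 / 16 = 123 BF

123


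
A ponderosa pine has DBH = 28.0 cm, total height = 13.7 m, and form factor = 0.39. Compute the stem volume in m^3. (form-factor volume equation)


Formula: V = pi * (DBH/200)^2 * H * ff
Radius = DBH/200 = 28.0/200 = 0.14 m
Radius^2 = 0.14^2 = 0.0196 m^2
V = pi * 0.0196 * 13.7 * 0.39
V = 0.329 m^3

0.329


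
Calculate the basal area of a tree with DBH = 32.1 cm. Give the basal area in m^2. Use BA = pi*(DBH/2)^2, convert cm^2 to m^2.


Formula: BA = pi * (DBH/2)^2 / 10000  (cm^2 to m^2)
Radius = DBH/2 = 32.1/2 = 16.05 cm
BA = pi * 16.05^2 / 10000
   = 809.2821 cm^2 / 10000
   = 0.0809 m^2

0.0809


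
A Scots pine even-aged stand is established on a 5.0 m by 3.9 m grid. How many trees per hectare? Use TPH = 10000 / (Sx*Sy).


Formula: TPH = 10000 m^2/ha / (spacing_x * spacing_y)
Area per tree = 5.0 m * 3.9 m = 19.5 m^2
TPH = 10000 / 19.5 = 513 trees/ha

513


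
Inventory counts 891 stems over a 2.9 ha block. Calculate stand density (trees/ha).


Formula: Stand Density = N_trees / Area_ha
Density = 891 trees / 2.9 ha
Density = 307 trees/ha

307


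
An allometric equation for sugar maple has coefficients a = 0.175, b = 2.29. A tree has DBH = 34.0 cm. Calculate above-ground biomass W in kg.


Formula: W = a * DBH^b  (allometric power law)
DBH^b = 34.0^2.29 = 3214.3023
W = 0.175 * 3214.3023 = 562.5 kg

562.5


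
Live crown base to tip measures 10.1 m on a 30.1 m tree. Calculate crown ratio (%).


Formula: Crown Ratio = (Crown Length / Total Height) * 100
CR = (10.1 m / 30.1 m) * 100
CR = 0.3355 * 100 = 33.6%

33.6


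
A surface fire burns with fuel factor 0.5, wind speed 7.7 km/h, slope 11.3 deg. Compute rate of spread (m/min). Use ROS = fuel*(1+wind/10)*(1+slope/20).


Formula: ROS = fuel * (1 + wind/10) * (1 + slope/20)
Wind factor = 1 + 7.7/10 = 1.77
Slope factor = 1 + 11.3/20 = 1.565
ROS = 0.5 * 1.77 * 1.565 = 1.39 m/min

1.39


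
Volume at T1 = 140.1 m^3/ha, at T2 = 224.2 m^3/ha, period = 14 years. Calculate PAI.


Formula: PAI = (V_T2 - V_T1) / (T2 - T1)
Volume increment = 224.2 - 140.1 = 84.1 m^3/ha
PAI = 84.1 / 14 = 6.01 m^3/ha/year

6.01


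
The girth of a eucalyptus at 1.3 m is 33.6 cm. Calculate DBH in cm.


Formula: DBH = C / pi
DBH = 33.6 / pi
pi = 3.14159...
DBH = 10.7 cm

10.7


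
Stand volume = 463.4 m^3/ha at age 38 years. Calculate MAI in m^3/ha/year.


Formula: MAI = Total Volume / Stand Age
MAI = 463.4 m^3/ha / 38 years
MAI = 12.19 m^3/ha/year

12.19


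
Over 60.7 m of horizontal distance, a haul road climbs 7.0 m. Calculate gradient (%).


Formula: Gradient = rise / run * 100
Gradient = 7.0 / 60.7 * 100 = 11.5%

11.5


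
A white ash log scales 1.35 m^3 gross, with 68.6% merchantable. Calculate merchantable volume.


Formula: MV = V_total * (merchantable_pct / 100)
Merchantable fraction = 68.6% / 100 = 0.686
MV = 1.35 m^3 * 0.686 = 0.926 m^3

0.926


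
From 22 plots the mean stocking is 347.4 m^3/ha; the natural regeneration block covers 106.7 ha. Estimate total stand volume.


Formula: Total Volume = Mean Volume per ha * Total Area
Total Volume = 347.4 m^3/ha * 106.7 ha
Total Volume = 37068 m^3

37068


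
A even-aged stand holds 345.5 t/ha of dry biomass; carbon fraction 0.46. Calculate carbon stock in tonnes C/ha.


Formula: Carbon Stock = Biomass * Carbon Fraction
C = 345.5 t/ha * 0.46
C = 158.9 t C/ha

158.9


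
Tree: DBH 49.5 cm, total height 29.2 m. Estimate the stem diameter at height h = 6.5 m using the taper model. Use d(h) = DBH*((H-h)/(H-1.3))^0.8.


Taper: d(h) = DBH * ((H - h) / (H - 1.3))^0.8
Numerator = H - h = 29.2 - 6.5 = 22.7 m
Denominator = H - 1.3 = 29.2 - 1.3 = 27.9 m
Ratio = 22.7 / 27.9 = 0.81362
d = 49.5 * 0.81362^0.8 = 42.0 cm

42.0


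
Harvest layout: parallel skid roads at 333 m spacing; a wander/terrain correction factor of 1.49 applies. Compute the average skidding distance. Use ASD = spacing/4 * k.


Formula: ASD = (spacing / 4) * correction
Uncorrected distance = spacing / 4 = 333 / 4 = 83.25 m
ASD = 83.25 * 1.49 = 124 m

124


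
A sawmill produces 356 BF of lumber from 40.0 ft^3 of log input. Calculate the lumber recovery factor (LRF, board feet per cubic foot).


Formula: LRF = Lumber Output (BF) / Log Input (ft^3)
LRF = 356 BF / 40.0 ft^3
LRF = 8.9 BF/ft^3

8.9


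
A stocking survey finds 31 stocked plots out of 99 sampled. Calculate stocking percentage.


Formula: Stocking % = stocked plots / total plots * 100
Stocking = 31 / 99 * 100
Stocking = 0.3131 * 100 = 31.3%

31.3


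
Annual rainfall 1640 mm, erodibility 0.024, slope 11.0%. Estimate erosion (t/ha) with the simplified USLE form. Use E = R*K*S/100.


Formula: E = R * K * S / 100  (simplified USLE)
R * K = 1640 * 0.024 = 39.36
E = 39.36 * 11.0 / 100 = 4.33 t/ha

4.33


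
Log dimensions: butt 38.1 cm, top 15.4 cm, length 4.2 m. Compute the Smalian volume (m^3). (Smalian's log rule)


Smalian: V = (A1 + A2)/2 * L,  A = pi*(D/200)^2
A1 = pi*(38.1/200)^2 = 0.114009 m^2
A2 = pi*(15.4/200)^2 = 0.018627 m^2
V = (0.114009+0.018627)/2*4.2 = 0.2785 m^3

0.2785


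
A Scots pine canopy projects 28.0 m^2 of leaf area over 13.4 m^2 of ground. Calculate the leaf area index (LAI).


Formula: LAI = total leaf area / ground area  (dimensionless)
LAI = 28.0 m^2 / 13.4 m^2
LAI = 2.09

2.09


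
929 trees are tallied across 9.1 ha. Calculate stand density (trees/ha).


Formula: Stand Density = N_trees / Area_ha
Density = 929 trees / 9.1 ha
Density = 102 trees/ha

102


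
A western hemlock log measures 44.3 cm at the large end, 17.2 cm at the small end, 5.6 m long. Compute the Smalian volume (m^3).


Smalian: V = (A1 + A2)/2 * L,  A = pi*(D/200)^2
A1 = pi*(44.3/200)^2 = 0.154134 m^2
A2 = pi*(17.2/200)^2 = 0.023235 m^2
V = (0.154134+0.023235)/2*5.6 = 0.4966 m^3

0.4966


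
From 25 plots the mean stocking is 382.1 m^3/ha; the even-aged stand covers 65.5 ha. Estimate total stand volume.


Formula: Total Volume = Mean Volume per ha * Total Area
Total Volume = 382.1 m^3/ha * 65.5 ha
Total Volume = 25028 m^3

25028


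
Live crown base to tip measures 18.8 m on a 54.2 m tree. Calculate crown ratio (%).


Formula: Crown Ratio = (Crown Length / Total Height) * 100
CR = (18.8 m / 54.2 m) * 100
CR = 0.3469 * 100 = 34.7%

34.7


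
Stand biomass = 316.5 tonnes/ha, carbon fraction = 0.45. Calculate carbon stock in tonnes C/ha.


Formula: Carbon Stock = Biomass * Carbon Fraction
C = 316.5 t/ha * 0.45
C = 142.4 t C/ha

142.4


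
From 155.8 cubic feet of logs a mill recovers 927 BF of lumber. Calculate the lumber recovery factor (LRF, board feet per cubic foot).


Formula: LRF = Lumber Output (BF) / Log Input (ft^3)
LRF = 927 BF / 155.8 ft^3
LRF = 5.95 BF/ft^3

5.95


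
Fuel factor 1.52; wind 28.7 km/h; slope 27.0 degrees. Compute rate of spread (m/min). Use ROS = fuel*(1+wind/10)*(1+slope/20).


Formula: ROS = fuel * (1 + wind/10) * (1 + slope/20)
Wind factor = 1 + 28.7/10 = 3.87
Slope factor = 1 + 27.0/20 = 2.35
ROS = 1.52 * 3.87 * 2.35 = 13.82 m/min

13.82


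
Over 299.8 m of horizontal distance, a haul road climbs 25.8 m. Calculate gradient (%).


Formula: Gradient = rise / run * 100
Gradient = 25.8 / 299.8 * 100 = 8.6%

8.6


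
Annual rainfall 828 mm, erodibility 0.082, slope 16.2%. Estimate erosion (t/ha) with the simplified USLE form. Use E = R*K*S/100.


Formula: E = R * K * S / 100  (simplified USLE)
R * K = 828 * 0.082 = 67.896
E = 67.896 * 16.2 / 100 = 11.0 t/ha

11.0


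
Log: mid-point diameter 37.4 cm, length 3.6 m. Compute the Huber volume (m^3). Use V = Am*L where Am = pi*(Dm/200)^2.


Huber: V = Am * L,  Am = pi*(Dm/200)^2
Am = pi*(37.4/200)^2 = 0.109858 m^2
V = 0.109858*3.6 = 0.3955 m^3

0.3955


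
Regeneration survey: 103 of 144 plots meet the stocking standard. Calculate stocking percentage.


Formula: Stocking % = stocked plots / total plots * 100
Stocking = 103 / 144 * 100
Stocking = 0.7153 * 100 = 71.5%

71.5


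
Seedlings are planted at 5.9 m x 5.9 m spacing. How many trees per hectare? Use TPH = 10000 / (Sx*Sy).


Formula: TPH = 10000 m^2/ha / (spacing_x * spacing_y)
Area per tree = 5.9 m * 5.9 m = 34.81 m^2
TPH = 10000 / 34.81 = 287 trees/ha

287


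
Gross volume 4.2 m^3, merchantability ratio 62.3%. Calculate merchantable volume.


Formula: MV = V_total * (merchantable_pct / 100)
Merchantable fraction = 62.3% / 100 = 0.623
MV = 4.2 m^3 * 0.623 = 2.617 m^3

2.617


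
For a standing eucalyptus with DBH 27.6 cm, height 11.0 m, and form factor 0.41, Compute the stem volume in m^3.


Formula: V = pi * (DBH/200)^2 * H * ff
Radius = DBH/200 = 27.6/200 = 0.138 m
Radius^2 = 0.138^2 = 0.019044 m^2
V = pi * 0.019044 * 11.0 * 0.41
V = 0.27 m^3

0.27


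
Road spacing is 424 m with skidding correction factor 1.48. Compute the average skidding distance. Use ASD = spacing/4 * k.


Formula: ASD = (spacing / 4) * correction
Uncorrected distance = spacing / 4 = 424 / 4 = 106 m
ASD = 106 * 1.48 = 157 m

157


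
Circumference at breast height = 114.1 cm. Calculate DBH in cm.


Formula: DBH = C / pi
DBH = 114.1 / pi
pi = 3.14159...
DBH = 36.3 cm

36.3


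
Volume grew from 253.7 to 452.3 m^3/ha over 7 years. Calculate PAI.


Formula: PAI = (V_T2 - V_T1) / (T2 - T1)
Volume increment = 452.3 - 253.7 = 198.6 m^3/ha
PAI = 198.6 / 7 = 28.37 m^3/ha/year

28.37


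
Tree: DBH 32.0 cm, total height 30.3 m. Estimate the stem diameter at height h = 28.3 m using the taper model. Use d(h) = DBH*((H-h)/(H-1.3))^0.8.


Taper: d(h) = DBH * ((H - h) / (H - 1.3))^0.8
Numerator = H - h = 30.3 - 28.3 = 2.0 m
Denominator = H - 1.3 = 30.3 - 1.3 = 29.0 m
Ratio = 2.0 / 29.0 = 0.06897
d = 32.0 * 0.06897^0.8 = 3.8 cm

3.8


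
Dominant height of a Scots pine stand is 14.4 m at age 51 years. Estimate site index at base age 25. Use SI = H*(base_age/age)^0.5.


Formula: SI = H_dom * (base_age / age)^0.5
Age ratio = 25 / 51 = 0.4902
sqrt(age_ratio) = 0.70014
SI = 14.4 * 0.70014 = 10.1 m

10.1


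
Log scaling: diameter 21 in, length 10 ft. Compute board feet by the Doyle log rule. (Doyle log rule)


Doyle: BF = (D - 4)^2 * L / 16
Adjusted diameter = 21 - 4 = 17 in
(D-4)^2 = 17^2 = 289
BF = 289 * 10 / 16 = 181 BF

181


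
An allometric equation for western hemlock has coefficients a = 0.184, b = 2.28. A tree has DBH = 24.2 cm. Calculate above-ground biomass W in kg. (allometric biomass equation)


Formula: W = a * DBH^b  (allometric power law)
DBH^b = 24.2^2.28 = 1429.2198
W = 0.184 * 1429.2198 = 263.0 kg

263.0


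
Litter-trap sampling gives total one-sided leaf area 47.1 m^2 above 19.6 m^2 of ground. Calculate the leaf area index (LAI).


Formula: LAI = total leaf area / ground area  (dimensionless)
LAI = 47.1 m^2 / 19.6 m^2
LAI = 2.4

2.4


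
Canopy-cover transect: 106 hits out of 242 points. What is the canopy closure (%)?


Formula: Canopy closure = covered points / total points * 100
Closure = 106 / 242 * 100
Closure = 0.438 * 100 = 43.8%

43.8


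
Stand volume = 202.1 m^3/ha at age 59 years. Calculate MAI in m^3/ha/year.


Formula: MAI = Total Volume / Stand Age
MAI = 202.1 m^3/ha / 59 years
MAI = 3.43 m^3/ha/year

3.43


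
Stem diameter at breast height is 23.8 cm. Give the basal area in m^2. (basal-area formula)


Formula: BA = pi * (DBH/2)^2 / 10000  (cm^2 to m^2)
Radius = DBH/2 = 23.8/2 = 11.9 cm
BA = pi * 11.9^2 / 10000
   = 444.8809 cm^2 / 10000
   = 0.0445 m^2

0.0445


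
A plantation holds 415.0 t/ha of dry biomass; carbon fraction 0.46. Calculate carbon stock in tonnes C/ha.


Formula: Carbon Stock = Biomass * Carbon Fraction
C = 415.0 t/ha * 0.46
C = 190.9 t C/ha

190.9
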